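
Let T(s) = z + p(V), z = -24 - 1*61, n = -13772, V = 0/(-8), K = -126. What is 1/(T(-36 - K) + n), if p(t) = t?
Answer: -1/13857 ≈ -7.2166e-5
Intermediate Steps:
V = 0 (V = 0*(-⅛) = 0)
z = -85 (z = -24 - 61 = -85)
T(s) = -85 (T(s) = -85 + 0 = -85)
1/(T(-36 - K) + n) = 1/(-85 - 13772) = 1/(-13857) = -1/13857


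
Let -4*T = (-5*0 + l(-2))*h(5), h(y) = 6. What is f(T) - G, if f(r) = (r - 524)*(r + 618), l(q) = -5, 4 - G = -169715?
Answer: -1971159/4 ≈ -4.9279e+5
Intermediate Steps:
G = 169719 (G = 4 - 1*(-169715) = 4 + 169715 = 169719)
T = 15/2 (T = -(-5*0 - 5)*6/4 = -(0 - 5)*6/4 = -(-5)*6/4 = -1/4*(-30) = 15/2 ≈ 7.5000)
f(r) = (-524 + r)*(618 + r)
f(T) - G = (-323832 + (15/2)**2 + 94*(15/2)) - 1*169719 = (-323832 + 225/4 + 705) - 169719 = -1292283/4 - 169719 = -1971159/4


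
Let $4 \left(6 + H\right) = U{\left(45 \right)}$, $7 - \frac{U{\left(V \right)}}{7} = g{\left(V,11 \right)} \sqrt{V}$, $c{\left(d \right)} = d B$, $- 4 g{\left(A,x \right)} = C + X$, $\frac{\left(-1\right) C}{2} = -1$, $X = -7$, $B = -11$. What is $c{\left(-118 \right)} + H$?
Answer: $\frac{5217}{4} - \frac{105 \sqrt{5}}{16} \approx 1289.6$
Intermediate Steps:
$C = 2$ ($C = \left(-2\right) \left(-1\right) = 2$)
$g{\left(A,x \right)} = \frac{5}{4}$ ($g{\left(A,x \right)} = - \frac{2 - 7}{4} = \left(- \frac{1}{4}\right) \left(-5\right) = \frac{5}{4}$)
$c{\left(d \right)} = - 11 d$ ($c{\left(d \right)} = d \left(-11\right) = - 11 d$)
$U{\left(V \right)} = 49 - \frac{35 \sqrt{V}}{4}$ ($U{\left(V \right)} = 49 - 7 \frac{5 \sqrt{V}}{4} = 49 - \frac{35 \sqrt{V}}{4}$)
$H = \frac{25}{4} - \frac{105 \sqrt{5}}{16}$ ($H = -6 + \frac{49 - \frac{35 \sqrt{45}}{4}}{4} = -6 + \frac{49 - \frac{35 \cdot 3 \sqrt{5}}{4}}{4} = -6 + \frac{49 - \frac{105 \sqrt{5}}{4}}{4} = -6 + \left(\frac{49}{4} - \frac{105 \sqrt{5}}{16}\right) = \frac{25}{4} - \frac{105 \sqrt{5}}{16} \approx -8.4242$)
$c{\left(-118 \right)} + H = \left(-11\right) \left(-118\right) + \left(\frac{25}{4} - \frac{105 \sqrt{5}}{16}\right) = 1298 + \left(\frac{25}{4} - \frac{105 \sqrt{5}}{16}\right) = \frac{5217}{4} - \frac{105 \sqrt{5}}{16}$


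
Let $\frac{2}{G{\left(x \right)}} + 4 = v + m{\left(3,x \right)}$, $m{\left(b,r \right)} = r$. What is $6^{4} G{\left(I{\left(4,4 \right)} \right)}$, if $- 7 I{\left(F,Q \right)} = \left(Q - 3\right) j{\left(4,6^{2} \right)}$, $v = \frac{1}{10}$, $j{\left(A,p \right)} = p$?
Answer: $- \frac{60480}{211} \approx -286.64$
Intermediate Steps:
$v = \frac{1}{10} \approx 0.1$
$I{\left(F,Q \right)} = \frac{108}{7} - \frac{36 Q}{7}$ ($I{\left(F,Q \right)} = - \frac{\left(Q - 3\right) 6^{2}}{7} = - \frac{\left(Q - 3\right) 36}{7} = - \frac{\left(-3 + Q\right) 36}{7} = - \frac{-108 + 36 Q}{7} = \frac{108}{7} - \frac{36 Q}{7}$)
$G{\left(x \right)} = \frac{2}{- \frac{39}{10} + x}$ ($G{\left(x \right)} = \frac{2}{-4 + \left(\frac{1}{10} + x\right)} = \frac{2}{- \frac{39}{10} + x}$)
$6^{4} G{\left(I{\left(4,4 \right)} \right)} = 6^{4} \frac{20}{-39 + 10 \left(\frac{108}{7} - \frac{144}{7}\right)} = 1296 \frac{20}{-39 + 10 \left(\frac{108}{7} - \frac{144}{7}\right)} = 1296 \frac{20}{-39 + 10 \left(- \frac{36}{7}\right)} = 1296 \frac{20}{-39 - \frac{360}{7}} = 1296 \frac{20}{- \frac{633}{7}} = 1296 \cdot 20 \left(- \frac{7}{633}\right) = 1296 \left(- \frac{140}{633}\right) = - \frac{60480}{211}$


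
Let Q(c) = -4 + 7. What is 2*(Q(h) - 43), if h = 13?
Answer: -80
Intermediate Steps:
Q(c) = 3
2*(Q(h) - 43) = 2*(3 - 43) = 2*(-40) = -80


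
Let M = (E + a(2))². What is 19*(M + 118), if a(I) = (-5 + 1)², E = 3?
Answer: 9101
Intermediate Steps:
a(I) = 16 (a(I) = (-4)² = 16)
M = 361 (M = (3 + 16)² = 19² = 361)
19*(M + 118) = 19*(361 + 118) = 19*479 = 9101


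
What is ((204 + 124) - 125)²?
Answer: 41209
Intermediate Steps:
((204 + 124) - 125)² = (328 - 125)² = 203² = 41209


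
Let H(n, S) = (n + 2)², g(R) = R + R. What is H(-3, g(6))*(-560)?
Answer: -560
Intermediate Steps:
g(R) = 2*R
H(n, S) = (2 + n)²
H(-3, g(6))*(-560) = (2 - 3)²*(-560) = (-1)²*(-560) = 1*(-560) = -560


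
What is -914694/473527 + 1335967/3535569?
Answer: -2601347305277/1674187381863 ≈ -1.5538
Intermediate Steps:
-914694/473527 + 1335967/3535569 = -2601347305277/1674187381863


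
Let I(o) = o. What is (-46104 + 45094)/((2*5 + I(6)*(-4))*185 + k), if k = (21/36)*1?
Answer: 12120/31073 ≈ 0.39005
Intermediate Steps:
k = 7/12 (k = ((1/36)*21)*1 = (7/12)*1 = 7/12 ≈ 0.58333)
(-46104 + 45094)/((2*5 + I(6)*(-4))*185 + k) = (-46104 + 45094)/((2*5 + 6*(-4))*185 + 7/12) = -1010/((10 - 24)*185 + 7/12) = -1010/(-14*185 + 7/12) = -1010/(-2590 + 7/12) = -1010/(-31073/12) = -1010*(-12/31073) = 12120/31073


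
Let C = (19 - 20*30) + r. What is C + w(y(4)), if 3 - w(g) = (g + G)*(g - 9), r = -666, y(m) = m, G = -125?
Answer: -1849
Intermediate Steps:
w(g) = 3 - (-125 + g)*(-9 + g) (w(g) = 3 - (g - 125)*(g - 9) = 3 - (-125 + g)*(-9 + g))
C = -1247 (C = (19 - 20*30) - 666 = (19 - 600) - 666 = -581 - 666 = -1247)
C + w(y(4)) = -1247 + (-1122 - 1*4² + 134*4) = -1247 + (-1122 - 1*16 + 536) = -1247 + (-1122 - 16 + 536) = -1247 - 602 = -1849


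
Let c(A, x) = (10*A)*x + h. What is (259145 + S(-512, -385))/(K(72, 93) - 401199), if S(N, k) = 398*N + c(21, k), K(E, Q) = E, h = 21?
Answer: 25460/401127 ≈ 0.063471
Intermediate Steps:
c(A, x) = 21 + 10*A*x (c(A, x) = (10*A)*x + 21 = 10*A*x + 21 = 21 + 10*A*x)
S(N, k) = 21 + 210*k + 398*N (S(N, k) = 398*N + (21 + 10*21*k) = 398*N + (21 + 210*k) = 21 + 210*k + 398*N)
(259145 + S(-512, -385))/(K(72, 93) - 401199) = (259145 + (21 + 210*(-385) + 398*(-512)))/(72 - 401199) = (259145 + (21 - 80850 - 203776))/(-401127) = (259145 - 284605)*(-1/401127) = -25460*(-1/401127) = 25460/401127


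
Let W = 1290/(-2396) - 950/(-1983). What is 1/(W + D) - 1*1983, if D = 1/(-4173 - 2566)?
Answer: -1904096273343/952136599 ≈ -1999.8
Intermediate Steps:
W = -140935/2375634 (W = 1290*(-1/2396) - 950*(-1/1983) = -645/1198 + 950/1983 = -140935/2375634 ≈ -0.059325)
D = -1/6739 (D = 1/(-6739) = -1/6739 ≈ -0.00014839)
1/(W + D) - 1*1983 = 1/(-140935/2375634 - 1/6739) - 1*1983 = 1/(-952136599/16009397526) - 1983 = -16009397526/952136599 - 1983 = -1904096273343/952136599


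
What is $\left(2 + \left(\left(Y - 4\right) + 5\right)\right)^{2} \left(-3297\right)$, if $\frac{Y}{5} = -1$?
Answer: $-13188$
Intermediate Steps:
$Y = -5$ ($Y = 5 \left(-1\right) = -5$)
$\left(2 + \left(\left(Y - 4\right) + 5\right)\right)^{2} \left(-3297\right) = \left(2 + \left(\left(-5 - 4\right) + 5\right)\right)^{2} \left(-3297\right) = \left(2 + \left(-9 + 5\right)\right)^{2} \left(-3297\right) = \left(2 - 4\right)^{2} \left(-3297\right) = \left(-2\right)^{2} \left(-3297\right) = 4 \left(-3297\right) = -13188$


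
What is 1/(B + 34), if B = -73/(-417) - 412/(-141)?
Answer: 6533/242355 ≈ 0.026956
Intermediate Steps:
B = 20233/6533 (B = -73*(-1/417) - 412*(-1/141) = 73/417 + 412/141 = 20233/6533 ≈ 3.0970)
1/(B + 34) = 1/(20233/6533 + 34) = 1/(242355/6533) = 6533/242355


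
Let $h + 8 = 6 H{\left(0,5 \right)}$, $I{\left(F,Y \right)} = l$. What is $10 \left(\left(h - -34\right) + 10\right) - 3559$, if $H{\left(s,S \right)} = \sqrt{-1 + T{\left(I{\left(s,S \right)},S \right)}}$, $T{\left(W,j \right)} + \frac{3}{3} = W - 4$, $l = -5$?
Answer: $-3199 + 60 i \sqrt{11} \approx -3199.0 + 199.0 i$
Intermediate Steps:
$I{\left(F,Y \right)} = -5$
$T{\left(W,j \right)} = -5 + W$ ($T{\left(W,j \right)} = -1 + \left(W - 4\right) = -1 + \left(-4 + W\right) = -5 + W$)
$H{\left(s,S \right)} = i \sqrt{11}$ ($H{\left(s,S \right)} = \sqrt{-1 - 10} = \sqrt{-11} = i \sqrt{11}$)
$h = -8 + 6 i \sqrt{11} \approx -8.0 + 19.9 i$
$10 \left(\left(h - -34\right) + 10\right) - 3559 = 10 \left(\left(\left(-8 + 6 i \sqrt{11}\right) - -34\right) + 10\right) - 3559 = 10 \left(\left(\left(-8 + 6 i \sqrt{11}\right) + 34\right) + 10\right) - 3559 = 10 \left(\left(26 + 6 i \sqrt{11}\right) + 10\right) - 3559 = 10 \left(36 + 6 i \sqrt{11}\right) - 3559 = \left(360 + 60 i \sqrt{11}\right) - 3559 = -3199 + 60 i \sqrt{11}$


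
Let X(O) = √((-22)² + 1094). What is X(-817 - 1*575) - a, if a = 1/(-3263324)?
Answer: 1/3263324 + √1578 ≈ 39.724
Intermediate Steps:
X(O) = √1578 (X(O) = √(484 + 1094) = √1578)
a = -1/3263324 ≈ -3.0644e-7
X(-817 - 1*575) - a = √1578 - 1*(-1/3263324) = √1578 + 1/3263324 = 1/3263324 + √1578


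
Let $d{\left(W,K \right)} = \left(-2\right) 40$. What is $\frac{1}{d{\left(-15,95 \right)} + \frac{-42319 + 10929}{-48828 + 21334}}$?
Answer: $- \frac{13747}{1084065} \approx -0.012681$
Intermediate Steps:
$d{\left(W,K \right)} = -80$
$\frac{1}{d{\left(-15,95 \right)} + \frac{-42319 + 10929}{-48828 + 21334}} = \frac{1}{-80 + \frac{-42319 + 10929}{-48828 + 21334}} = \frac{1}{-80 - \frac{31390}{-27494}} = \frac{1}{-80 - - \frac{15695}{13747}} = \frac{1}{-80 + \frac{15695}{13747}} = \frac{1}{- \frac{1084065}{13747}} = - \frac{13747}{1084065}$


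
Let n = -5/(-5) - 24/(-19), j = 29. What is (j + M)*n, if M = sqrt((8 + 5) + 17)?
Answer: 1247/19 + 43*sqrt(30)/19 ≈ 78.027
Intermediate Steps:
M = sqrt(30) (M = sqrt(13 + 17) = sqrt(30) ≈ 5.4772)
n = 43/19 (n = -5*(-1/5) - 24*(-1/19) = 1 + 24/19 = 43/19 ≈ 2.2632)
(j + M)*n = (29 + sqrt(30))*(43/19) = 1247/19 + 43*sqrt(30)/19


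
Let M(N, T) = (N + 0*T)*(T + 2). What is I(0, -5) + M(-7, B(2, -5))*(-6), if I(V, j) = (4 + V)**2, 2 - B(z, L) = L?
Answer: 394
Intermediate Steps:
B(z, L) = 2 - L
M(N, T) = N*(2 + T) (M(N, T) = (N + 0)*(2 + T) = N*(2 + T))
I(0, -5) + M(-7, B(2, -5))*(-6) = (4 + 0)**2 - 7*(2 + (2 - 1*(-5)))*(-6) = 4**2 - 7*(2 + (2 + 5))*(-6) = 16 - 7*(2 + 7)*(-6) = 16 - 7*9*(-6) = 16 - 63*(-6) = 16 + 378 = 394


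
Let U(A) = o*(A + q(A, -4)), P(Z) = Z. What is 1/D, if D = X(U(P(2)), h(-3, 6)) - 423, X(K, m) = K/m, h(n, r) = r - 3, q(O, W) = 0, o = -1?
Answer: -3/1271 ≈ -0.0023603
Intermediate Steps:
h(n, r) = -3 + r
U(A) = -A (U(A) = -(A + 0) = -A)
D = -1271/3 (D = (-1*2)/(-3 + 6) - 423 = -2/3 - 423 = -2*⅓ - 423 = -⅔ - 423 = -1271/3 ≈ -423.67)
1/D = 1/(-1271/3) = -3/1271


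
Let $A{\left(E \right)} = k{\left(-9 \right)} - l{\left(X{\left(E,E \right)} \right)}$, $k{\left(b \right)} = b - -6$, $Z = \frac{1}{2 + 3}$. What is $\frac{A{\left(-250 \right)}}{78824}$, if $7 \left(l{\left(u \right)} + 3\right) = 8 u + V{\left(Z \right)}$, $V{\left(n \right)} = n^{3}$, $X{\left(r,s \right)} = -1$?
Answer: $\frac{999}{68971000} \approx 1.4484 \cdot 10^{-5}$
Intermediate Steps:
$Z = \frac{1}{5} \approx 0.2$
$l{\left(u \right)} = - \frac{2624}{875} + \frac{8 u}{7}$ ($l{\left(u \right)} = -3 + \frac{8 u + \left(\frac{1}{5}\right)^{3}}{7} = -3 + \frac{8 u + \frac{1}{125}}{7} = -3 + \frac{\frac{1}{125} + 8 u}{7} = -3 + \left(\frac{1}{875} + \frac{8 u}{7}\right) = - \frac{2624}{875} + \frac{8 u}{7}$)
$k{\left(b \right)} = 6 + b$ ($k{\left(b \right)} = b + 6 = 6 + b$)
$A{\left(E \right)} = \frac{999}{875}$ ($A{\left(E \right)} = \left(6 - 9\right) - \left(- \frac{2624}{875} + \frac{8}{7} \left(-1\right)\right) = -3 - \left(- \frac{2624}{875} - \frac{8}{7}\right) = -3 - - \frac{3624}{875} = -3 + \frac{3624}{875} = \frac{999}{875}$)
$\frac{A{\left(-250 \right)}}{78824} = \frac{999}{875 \cdot 78824} = \frac{999}{875} \cdot \frac{1}{78824} = \frac{999}{68971000}$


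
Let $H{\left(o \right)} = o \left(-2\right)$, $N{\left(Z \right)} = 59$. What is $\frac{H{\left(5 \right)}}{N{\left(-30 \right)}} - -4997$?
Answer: $\frac{294813}{59} \approx 4996.8$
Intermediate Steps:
$H{\left(o \right)} = - 2 o$
$\frac{H{\left(5 \right)}}{N{\left(-30 \right)}} - -4997 = \frac{\left(-2\right) 5}{59} - -4997 = \left(-10\right) \frac{1}{59} + 4997 = - \frac{10}{59} + 4997 = \frac{294813}{59}$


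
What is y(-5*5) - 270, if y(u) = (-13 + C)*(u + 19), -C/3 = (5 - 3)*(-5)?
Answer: -372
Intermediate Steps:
C = 30 (C = -3*(5 - 3)*(-5) = -6*(-5) = -3*(-10) = 30)
y(u) = 323 + 17*u (y(u) = (-13 + 30)*(u + 19) = 17*(19 + u) = 323 + 17*u)
y(-5*5) - 270 = (323 + 17*(-5*5)) - 270 = (323 + 17*(-25)) - 270 = (323 - 425) - 270 = -102 - 270 = -372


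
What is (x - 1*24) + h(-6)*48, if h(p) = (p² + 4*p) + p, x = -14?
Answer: 250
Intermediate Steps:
h(p) = p² + 5*p
(x - 1*24) + h(-6)*48 = (-14 - 1*24) - 6*(5 - 6)*48 = (-14 - 24) - 6*(-1)*48 = -38 + 6*48 = -38 + 288 = 250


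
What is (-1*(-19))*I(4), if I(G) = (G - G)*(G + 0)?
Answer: 0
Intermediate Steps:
I(G) = 0 (I(G) = 0*G = 0)
(-1*(-19))*I(4) = -1*(-19)*0 = 19*0 = 0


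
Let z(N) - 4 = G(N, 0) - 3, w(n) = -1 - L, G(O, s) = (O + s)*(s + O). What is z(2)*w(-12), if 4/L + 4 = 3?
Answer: 15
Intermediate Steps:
L = -4 (L = 4/(-4 + 3) = 4/(-1) = 4*(-1) = -4)
G(O, s) = (O + s)² (G(O, s) = (O + s)*(O + s) = (O + s)²)
w(n) = 3 (w(n) = -1 - 1*(-4) = -1 + 4 = 3)
z(N) = 1 + N² (z(N) = 4 + ((N + 0)² - 3) = 4 + (N² - 3) = 4 + (-3 + N²) = 1 + N²)
z(2)*w(-12) = (1 + 2²)*3 = (1 + 4)*3 = 5*3 = 15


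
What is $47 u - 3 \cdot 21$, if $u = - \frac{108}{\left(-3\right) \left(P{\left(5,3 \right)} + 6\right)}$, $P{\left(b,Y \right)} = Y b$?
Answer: $\frac{123}{7} \approx 17.571$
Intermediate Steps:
$u = \frac{12}{7}$ ($u = - \frac{108}{\left(-3\right) \left(3 \cdot 5 + 6\right)} = - \frac{108}{\left(-3\right) \left(15 + 6\right)} = - \frac{108}{\left(-3\right) 21} = - \frac{108}{-63} = \left(-108\right) \left(- \frac{1}{63}\right) = \frac{12}{7} \approx 1.7143$)
$47 u - 3 \cdot 21 = 47 \cdot \frac{12}{7} - 3 \cdot 21 = \frac{564}{7} - 63 = \frac{123}{7}$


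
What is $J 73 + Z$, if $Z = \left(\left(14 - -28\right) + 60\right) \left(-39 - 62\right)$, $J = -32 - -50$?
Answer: $-8988$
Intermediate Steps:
$J = 18$ ($J = -32 + 50 = 18$)
$Z = -10302$ ($Z = \left(\left(14 + 28\right) + 60\right) \left(-101\right) = \left(42 + 60\right) \left(-101\right) = 102 \left(-101\right) = -10302$)
$J 73 + Z = 18 \cdot 73 - 10302 = 1314 - 10302 = -8988$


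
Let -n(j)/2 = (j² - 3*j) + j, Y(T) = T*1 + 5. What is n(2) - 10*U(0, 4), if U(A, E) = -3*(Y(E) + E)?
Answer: 390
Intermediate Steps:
Y(T) = 5 + T (Y(T) = T + 5 = 5 + T)
U(A, E) = -15 - 6*E (U(A, E) = -3*((5 + E) + E) = -3*(5 + 2*E) = -15 - 6*E)
n(j) = -2*j² + 4*j (n(j) = -2*((j² - 3*j) + j) = -2*(j² - 2*j) = -2*j² + 4*j)
n(2) - 10*U(0, 4) = 2*2*(2 - 1*2) - 10*(-15 - 6*4) = 2*2*(2 - 2) - 10*(-15 - 24) = 2*2*0 - 10*(-39) = 0 + 390 = 390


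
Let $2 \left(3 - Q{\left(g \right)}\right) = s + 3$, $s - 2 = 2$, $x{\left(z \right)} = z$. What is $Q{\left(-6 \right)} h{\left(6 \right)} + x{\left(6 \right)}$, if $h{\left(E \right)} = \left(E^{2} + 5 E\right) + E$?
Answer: $-30$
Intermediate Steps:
$s = 4$ ($s = 2 + 2 = 4$)
$h{\left(E \right)} = E^{2} + 6 E$
$Q{\left(g \right)} = - \frac{1}{2}$ ($Q{\left(g \right)} = 3 - \frac{4 + 3}{2} = 3 - \frac{7}{2} = - \frac{1}{2}$)
$Q{\left(-6 \right)} h{\left(6 \right)} + x{\left(6 \right)} = - \frac{6 \left(6 + 6\right)}{2} + 6 = - \frac{6 \cdot 12}{2} + 6 = \left(- \frac{1}{2}\right) 72 + 6 = -36 + 6 = -30$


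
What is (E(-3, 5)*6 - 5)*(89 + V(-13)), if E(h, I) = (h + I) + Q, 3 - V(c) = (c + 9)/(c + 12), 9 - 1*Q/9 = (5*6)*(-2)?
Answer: 328504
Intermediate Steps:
Q = 621 (Q = 81 - 9*5*6*(-2) = 81 - 270*(-2) = 81 - 9*(-60) = 81 + 540 = 621)
V(c) = 3 - (9 + c)/(12 + c) (V(c) = 3 - (c + 9)/(c + 12) = 3 - (9 + c)/(12 + c))
E(h, I) = 621 + I + h (E(h, I) = (h + I) + 621 = (I + h) + 621 = 621 + I + h)
(E(-3, 5)*6 - 5)*(89 + V(-13)) = ((621 + 5 - 3)*6 - 5)*(89 + (27 + 2*(-13))/(12 - 13)) = (623*6 - 5)*(89 + (27 - 26)/(-1)) = (3738 - 5)*(89 - 1*1) = 3733*(89 - 1) = 3733*88 = 328504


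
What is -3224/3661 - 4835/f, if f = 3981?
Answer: -30535679/14574441 ≈ -2.0952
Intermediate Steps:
-3224/3661 - 4835/f = -3224/3661 - 4835/3981 = -30535679/14574441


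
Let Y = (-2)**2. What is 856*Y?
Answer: 3424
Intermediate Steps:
Y = 4
856*Y = 856*4 = 3424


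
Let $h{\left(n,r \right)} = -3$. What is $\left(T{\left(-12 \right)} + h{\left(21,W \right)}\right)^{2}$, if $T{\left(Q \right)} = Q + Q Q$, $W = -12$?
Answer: $16641$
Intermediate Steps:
$T{\left(Q \right)} = Q + Q^{2}$
$\left(T{\left(-12 \right)} + h{\left(21,W \right)}\right)^{2} = \left(- 12 \left(1 - 12\right) - 3\right)^{2} = \left(\left(-12\right) \left(-11\right) - 3\right)^{2} = \left(132 - 3\right)^{2} = 129^{2} = 16641$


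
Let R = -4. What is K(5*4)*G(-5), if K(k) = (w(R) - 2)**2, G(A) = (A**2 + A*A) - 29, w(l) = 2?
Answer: 0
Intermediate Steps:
G(A) = -29 + 2*A**2 (G(A) = (A**2 + A**2) - 29 = 2*A**2 - 29 = -29 + 2*A**2)
K(k) = 0 (K(k) = (2 - 2)**2 = 0**2 = 0)
K(5*4)*G(-5) = 0*(-29 + 2*(-5)**2) = 0*(-29 + 2*25) = 0*(-29 + 50) = 0*21 = 0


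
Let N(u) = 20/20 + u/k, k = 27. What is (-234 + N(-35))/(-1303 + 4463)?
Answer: -3163/42660 ≈ -0.074144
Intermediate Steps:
N(u) = 1 + u/27 (N(u) = 20/20 + u/27 = 20*(1/20) + u*(1/27) = 1 + u/27)
(-234 + N(-35))/(-1303 + 4463) = (-234 + (1 + (1/27)*(-35)))/(-1303 + 4463) = (-234 + (1 - 35/27))/3160 = (-234 - 8/27)*(1/3160) = -6326/27*1/3160 = -3163/42660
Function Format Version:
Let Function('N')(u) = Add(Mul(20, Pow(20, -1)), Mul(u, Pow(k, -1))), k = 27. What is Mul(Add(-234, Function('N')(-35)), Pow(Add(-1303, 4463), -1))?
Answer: Rational(-3163, 42660) ≈ -0.074144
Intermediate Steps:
Function('N')(u) = Add(1, Mul(Rational(1, 27), u)) (Function('N')(u) = Add(Mul(20, Pow(20, -1)), Mul(u, Pow(27, -1))) = Add(Mul(20, Rational(1, 20)), Mul(u, Rational(1, 27))) = Add(1, Mul(Rational(1, 27), u)))
Mul(Add(-234, Function('N')(-35)), Pow(Add(-1303, 4463), -1)) = Mul(Add(-234, Add(1, Mul(Rational(1, 27), -35))), Pow(Add(-1303, 4463), -1)) = Mul(Add(-234, Add(1, Rational(-35, 27))), Pow(3160, -1)) = Mul(Add(-234, Rational(-8, 27)), Rational(1, 3160)) = Mul(Rational(-6326, 27), Rational(1, 3160)) = Rational(-3163, 42660)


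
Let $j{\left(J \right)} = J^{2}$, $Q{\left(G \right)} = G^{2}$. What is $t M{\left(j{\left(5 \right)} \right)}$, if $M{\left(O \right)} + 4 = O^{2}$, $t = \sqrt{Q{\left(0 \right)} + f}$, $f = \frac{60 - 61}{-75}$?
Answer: $\frac{207 \sqrt{3}}{5} \approx 71.707$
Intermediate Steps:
$f = \frac{1}{75}$ ($f = \left(-1\right) \left(- \frac{1}{75}\right) = \frac{1}{75} \approx 0.013333$)
$t = \frac{\sqrt{3}}{15}$ ($t = \sqrt{0^{2} + \frac{1}{75}} = \sqrt{0 + \frac{1}{75}} = \sqrt{\frac{1}{75}} = \frac{\sqrt{3}}{15} \approx 0.11547$)
$M{\left(O \right)} = -4 + O^{2}$
$t M{\left(j{\left(5 \right)} \right)} = \frac{\sqrt{3}}{15} \left(-4 + \left(5^{2}\right)^{2}\right) = \frac{\sqrt{3}}{15} \left(-4 + 25^{2}\right) = \frac{\sqrt{3}}{15} \left(-4 + 625\right) = \frac{\sqrt{3}}{15} \cdot 621 = \frac{207 \sqrt{3}}{5}$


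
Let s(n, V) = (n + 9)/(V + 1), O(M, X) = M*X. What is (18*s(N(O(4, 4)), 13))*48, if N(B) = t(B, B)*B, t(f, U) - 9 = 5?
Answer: 100656/7 ≈ 14379.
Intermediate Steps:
t(f, U) = 14 (t(f, U) = 9 + 5 = 14)
N(B) = 14*B
s(n, V) = (9 + n)/(1 + V)
(18*s(N(O(4, 4)), 13))*48 = (18*((9 + 14*(4*4))/(1 + 13)))*48 = (18*((9 + 14*16)/14))*48 = (18*((9 + 224)/14))*48 = (18*((1/14)*233))*48 = (18*(233/14))*48 = (2097/7)*48 = 100656/7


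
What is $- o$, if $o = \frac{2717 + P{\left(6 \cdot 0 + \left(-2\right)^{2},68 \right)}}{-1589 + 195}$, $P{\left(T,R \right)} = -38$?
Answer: $\frac{2679}{1394} \approx 1.9218$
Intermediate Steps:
$o = - \frac{2679}{1394}$ ($o = \frac{2717 - 38}{-1589 + 195} = \frac{2679}{-1394} = 2679 \left(- \frac{1}{1394}\right) = - \frac{2679}{1394} \approx -1.9218$)
$- o = \left(-1\right) \left(- \frac{2679}{1394}\right) = \frac{2679}{1394}$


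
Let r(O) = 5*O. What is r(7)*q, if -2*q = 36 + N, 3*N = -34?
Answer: -1295/3 ≈ -431.67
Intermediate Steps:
N = -34/3 (N = (⅓)*(-34) = -34/3 ≈ -11.333)
q = -37/3 (q = -(36 - 34/3)/2 = -½*74/3 = -37/3 ≈ -12.333)
r(7)*q = (5*7)*(-37/3) = 35*(-37/3) = -1295/3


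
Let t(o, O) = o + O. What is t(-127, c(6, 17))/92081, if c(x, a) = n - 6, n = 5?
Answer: -128/92081 ≈ -0.0013901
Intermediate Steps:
c(x, a) = -1 (c(x, a) = 5 - 6 = -1)
t(o, O) = O + o
t(-127, c(6, 17))/92081 = (-1 - 127)/92081 = -128*1/92081 = -128/92081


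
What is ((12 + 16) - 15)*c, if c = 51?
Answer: 663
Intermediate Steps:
((12 + 16) - 15)*c = ((12 + 16) - 15)*51 = (28 - 15)*51 = 13*51 = 663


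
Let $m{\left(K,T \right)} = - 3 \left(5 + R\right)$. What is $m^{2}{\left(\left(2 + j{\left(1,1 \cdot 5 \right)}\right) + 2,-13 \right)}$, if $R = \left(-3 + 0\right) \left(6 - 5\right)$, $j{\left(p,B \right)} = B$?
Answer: $36$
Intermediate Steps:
$R = -3$ ($R = \left(-3\right) 1 = -3$)
$m{\left(K,T \right)} = -6$ ($m{\left(K,T \right)} = - 3 \left(5 - 3\right) = \left(-3\right) 2 = -6$)
$m^{2}{\left(\left(2 + j{\left(1,1 \cdot 5 \right)}\right) + 2,-13 \right)} = \left(-6\right)^{2} = 36$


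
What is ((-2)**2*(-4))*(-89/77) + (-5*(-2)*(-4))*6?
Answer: -17056/77 ≈ -221.51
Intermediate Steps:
((-2)**2*(-4))*(-89/77) + (-5*(-2)*(-4))*6 = (4*(-4))*(-89*1/77) + (10*(-4))*6 = -16*(-89/77) - 40*6 = 1424/77 - 240 = -17056/77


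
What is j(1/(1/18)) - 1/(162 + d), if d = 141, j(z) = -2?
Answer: -607/303 ≈ -2.0033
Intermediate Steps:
j(1/(1/18)) - 1/(162 + d) = -2 - 1/(162 + 141) = -2 - 1/303 = -607/303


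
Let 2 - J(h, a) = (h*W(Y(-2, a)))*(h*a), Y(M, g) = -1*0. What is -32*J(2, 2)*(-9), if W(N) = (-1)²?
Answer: -1728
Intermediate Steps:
Y(M, g) = 0
W(N) = 1
J(h, a) = 2 - a*h² (J(h, a) = 2 - h*1*h*a = 2 - h*a*h = 2 - a*h²)
-32*J(2, 2)*(-9) = -32*(2 - 1*2*2²)*(-9) = -32*(2 - 1*2*4)*(-9) = -32*(2 - 8)*(-9) = -32*(-6)*(-9) = 192*(-9) = -1728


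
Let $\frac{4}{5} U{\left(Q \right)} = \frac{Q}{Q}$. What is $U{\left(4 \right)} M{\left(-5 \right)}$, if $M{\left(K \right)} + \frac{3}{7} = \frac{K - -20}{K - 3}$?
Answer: $- \frac{645}{224} \approx -2.8795$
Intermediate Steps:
$M{\left(K \right)} = - \frac{3}{7} + \frac{20 + K}{-3 + K}$ ($M{\left(K \right)} = - \frac{3}{7} + \frac{K - -20}{K - 3} = - \frac{3}{7} + \frac{K + 20}{-3 + K} = - \frac{3}{7} + \frac{20 + K}{-3 + K}$)
$U{\left(Q \right)} = \frac{5}{4}$ ($U{\left(Q \right)} = \frac{5 \frac{Q}{Q}}{4} = \frac{5}{4} \cdot 1 = \frac{5}{4}$)
$U{\left(4 \right)} M{\left(-5 \right)} = \frac{5 \frac{149 + 4 \left(-5\right)}{7 \left(-3 - 5\right)}}{4} = \frac{5 \frac{149 - 20}{7 \left(-8\right)}}{4} = \frac{5 \cdot \frac{1}{7} \left(- \frac{1}{8}\right) 129}{4} = \frac{5}{4} \left(- \frac{129}{56}\right) = - \frac{645}{224}$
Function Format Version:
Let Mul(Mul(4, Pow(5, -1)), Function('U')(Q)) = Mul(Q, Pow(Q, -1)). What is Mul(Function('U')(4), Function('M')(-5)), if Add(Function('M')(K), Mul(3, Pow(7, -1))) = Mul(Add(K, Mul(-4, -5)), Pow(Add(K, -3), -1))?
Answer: Rational(-645, 224) ≈ -2.8795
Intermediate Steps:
Function('M')(K) = Add(Rational(-3, 7), Mul(Pow(Add(-3, K), -1), Add(20, K))) (Function('M')(K) = Add(Rational(-3, 7), Mul(Add(K, Mul(-4, -5)), Pow(Add(K, -3), -1))) = Add(Rational(-3, 7), Mul(Add(K, 20), Pow(Add(-3, K), -1))) = Add(Rational(-3, 7), Mul(Add(20, K), Pow(Add(-3, K), -1))) = Add(Rational(-3, 7), Mul(Pow(Add(-3, K), -1), Add(20, K))))
Function('U')(Q) = Rational(5, 4) (Function('U')(Q) = Mul(Rational(5, 4), Mul(Q, Pow(Q, -1))) = Mul(Rational(5, 4), 1) = Rational(5, 4))
Mul(Function('U')(4), Function('M')(-5)) = Mul(Rational(5, 4), Mul(Rational(1, 7), Pow(Add(-3, -5), -1), Add(149, Mul(4, -5)))) = Mul(Rational(5, 4), Mul(Rational(1, 7), Pow(-8, -1), Add(149, -20))) = Mul(Rational(5, 4), Mul(Rational(1, 7), Rational(-1, 8), 129)) = Mul(Rational(5, 4), Rational(-129, 56)) = Rational(-645, 224)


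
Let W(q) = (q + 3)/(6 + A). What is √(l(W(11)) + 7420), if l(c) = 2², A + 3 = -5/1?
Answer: 16*√29 ≈ 86.163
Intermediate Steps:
A = -8 (A = -3 - 5/1 = -3 - 5*1 = -3 - 5 = -8)
W(q) = -3/2 - q/2 (W(q) = (q + 3)/(6 - 8) = (3 + q)/(-2) = (3 + q)*(-½) = -3/2 - q/2)
l(c) = 4
√(l(W(11)) + 7420) = √(4 + 7420) = √7424 = 16*√29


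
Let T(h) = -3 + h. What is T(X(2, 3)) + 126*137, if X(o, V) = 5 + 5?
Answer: 17269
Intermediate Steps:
X(o, V) = 10
T(X(2, 3)) + 126*137 = (-3 + 10) + 126*137 = 7 + 17262 = 17269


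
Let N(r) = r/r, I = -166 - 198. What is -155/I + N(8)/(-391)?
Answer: 60241/142324 ≈ 0.42327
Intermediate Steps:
I = -364
N(r) = 1
-155/I + N(8)/(-391) = -155/(-364) + 1/(-391) = -155*(-1/364) + 1*(-1/391) = 155/364 - 1/391 = 60241/142324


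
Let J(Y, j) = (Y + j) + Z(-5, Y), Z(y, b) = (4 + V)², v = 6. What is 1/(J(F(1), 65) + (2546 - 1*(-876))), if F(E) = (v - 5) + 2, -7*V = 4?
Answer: 49/171586 ≈ 0.00028557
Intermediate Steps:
V = -4/7 (V = -⅐*4 = -4/7 ≈ -0.57143)
Z(y, b) = 576/49 (Z(y, b) = (4 - 4/7)² = (24/7)² = 576/49)
F(E) = 3 (F(E) = (6 - 5) + 2 = 1 + 2 = 3)
J(Y, j) = 576/49 + Y + j (J(Y, j) = (Y + j) + 576/49 = 576/49 + Y + j)
1/(J(F(1), 65) + (2546 - 1*(-876))) = 1/((576/49 + 3 + 65) + (2546 - 1*(-876))) = 1/(3908/49 + (2546 + 876)) = 1/(3908/49 + 3422) = 1/(171586/49) = 49/171586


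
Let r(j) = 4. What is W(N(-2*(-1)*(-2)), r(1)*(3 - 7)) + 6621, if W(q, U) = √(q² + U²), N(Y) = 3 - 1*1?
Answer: 6621 + 2*√65 ≈ 6637.1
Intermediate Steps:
N(Y) = 2 (N(Y) = 3 - 1 = 2)
W(q, U) = √(U² + q²)
W(N(-2*(-1)*(-2)), r(1)*(3 - 7)) + 6621 = √((4*(3 - 7))² + 2²) + 6621 = √((4*(-4))² + 4) + 6621 = √((-16)² + 4) + 6621 = √(256 + 4) + 6621 = √260 + 6621 = 2*√65 + 6621 = 6621 + 2*√65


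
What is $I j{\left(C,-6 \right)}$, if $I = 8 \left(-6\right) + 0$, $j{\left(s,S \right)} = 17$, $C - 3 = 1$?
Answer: $-816$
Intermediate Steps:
$C = 4$ ($C = 3 + 1 = 4$)
$I = -48$ ($I = -48 + 0 = -48$)
$I j{\left(C,-6 \right)} = \left(-48\right) 17 = -816$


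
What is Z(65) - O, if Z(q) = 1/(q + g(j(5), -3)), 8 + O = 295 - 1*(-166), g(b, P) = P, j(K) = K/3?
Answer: -28085/62 ≈ -452.98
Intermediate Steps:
j(K) = K/3 (j(K) = K*(⅓) = K/3)
O = 453 (O = -8 + (295 - 1*(-166)) = -8 + (295 + 166) = -8 + 461 = 453)
Z(q) = 1/(-3 + q) (Z(q) = 1/(q - 3) = 1/(-3 + q))
Z(65) - O = 1/(-3 + 65) - 1*453 = 1/62 - 453 = -28085/62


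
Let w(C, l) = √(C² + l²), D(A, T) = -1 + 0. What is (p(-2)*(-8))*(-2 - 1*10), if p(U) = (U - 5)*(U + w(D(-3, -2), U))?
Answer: 1344 - 672*√5 ≈ -158.64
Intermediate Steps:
D(A, T) = -1
p(U) = (-5 + U)*(U + √(1 + U²)) (p(U) = (U - 5)*(U + √((-1)² + U²)) = (-5 + U)*(U + √(1 + U²)))
(p(-2)*(-8))*(-2 - 1*10) = (((-2)² - 5*(-2) - 5*√(1 + (-2)²) - 2*√(1 + (-2)²))*(-8))*(-2 - 1*10) = ((4 + 10 - 5*√(1 + 4) - 2*√(1 + 4))*(-8))*(-2 - 10) = ((4 + 10 - 5*√5 - 2*√5)*(-8))*(-12) = ((14 - 7*√5)*(-8))*(-12) = (-112 + 56*√5)*(-12) = 1344 - 672*√5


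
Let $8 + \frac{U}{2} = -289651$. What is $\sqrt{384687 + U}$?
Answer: $i \sqrt{194631} \approx 441.17 i$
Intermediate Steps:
$U = -579318$ ($U = -16 + 2 \left(-289651\right) = -16 - 579302 = -579318$)
$\sqrt{384687 + U} = \sqrt{384687 - 579318} = \sqrt{-194631} = i \sqrt{194631}$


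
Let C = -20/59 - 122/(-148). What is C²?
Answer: 4490161/19061956 ≈ 0.23556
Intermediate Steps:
C = 2119/4366 (C = -20*1/59 - 122*(-1/148) = -20/59 + 61/74 = 2119/4366 ≈ 0.48534)
C² = (2119/4366)² = 4490161/19061956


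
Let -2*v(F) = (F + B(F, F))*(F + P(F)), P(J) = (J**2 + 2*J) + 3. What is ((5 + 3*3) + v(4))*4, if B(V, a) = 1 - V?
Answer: -6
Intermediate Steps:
P(J) = 3 + J**2 + 2*J
v(F) = -3/2 - 3*F/2 - F**2/2 (v(F) = -(F + (1 - F))*(F + (3 + F**2 + 2*F))/2 = -(3 + F**2 + 3*F)/2 = -3/2 - 3*F/2 - F**2/2)
((5 + 3*3) + v(4))*4 = ((5 + 3*3) + (-3/2 - 3/2*4 - 1/2*4**2))*4 = ((5 + 9) + (-3/2 - 6 - 1/2*16))*4 = (14 + (-3/2 - 6 - 8))*4 = (14 - 31/2)*4 = -3/2*4 = -6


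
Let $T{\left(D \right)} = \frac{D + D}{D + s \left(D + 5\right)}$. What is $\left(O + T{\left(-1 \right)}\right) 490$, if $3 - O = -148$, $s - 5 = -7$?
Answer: $\frac{666890}{9} \approx 74099.0$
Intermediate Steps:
$s = -2$ ($s = 5 - 7 = -2$)
$O = 151$ ($O = 3 - -148 = 3 + 148 = 151$)
$T{\left(D \right)} = \frac{2 D}{-10 - D}$ ($T{\left(D \right)} = \frac{D + D}{D - 2 \left(D + 5\right)} = \frac{2 D}{D - 2 \left(5 + D\right)} = \frac{2 D}{D - \left(10 + 2 D\right)} = \frac{2 D}{-10 - D}$)
$\left(O + T{\left(-1 \right)}\right) 490 = \left(151 + 2 \left(-1\right) \frac{1}{-10 - -1}\right) 490 = \left(151 + 2 \left(-1\right) \frac{1}{-10 + 1}\right) 490 = \left(151 + 2 \left(-1\right) \frac{1}{-9}\right) 490 = \left(151 + 2 \left(-1\right) \left(- \frac{1}{9}\right)\right) 490 = \left(151 + \frac{2}{9}\right) 490 = \frac{1361}{9} \cdot 490 = \frac{666890}{9}$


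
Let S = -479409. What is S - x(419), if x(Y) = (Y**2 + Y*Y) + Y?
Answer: -830950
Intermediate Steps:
x(Y) = Y + 2*Y**2 (x(Y) = (Y**2 + Y**2) + Y = 2*Y**2 + Y = Y + 2*Y**2)
S - x(419) = -479409 - 419*(1 + 2*419) = -479409 - 419*(1 + 838) = -479409 - 419*839 = -479409 - 1*351541 = -479409 - 351541 = -830950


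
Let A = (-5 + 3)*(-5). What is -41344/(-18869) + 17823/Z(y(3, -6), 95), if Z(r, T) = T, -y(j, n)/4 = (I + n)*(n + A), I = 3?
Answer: 340229867/1792555 ≈ 189.80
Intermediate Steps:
A = 10 (A = -2*(-5) = 10)
y(j, n) = -4*(3 + n)*(10 + n) (y(j, n) = -4*(3 + n)*(n + 10) = -4*(3 + n)*(10 + n))
-41344/(-18869) + 17823/Z(y(3, -6), 95) = -41344/(-18869) + 17823/95 = -41344*(-1/18869) + 17823*(1/95) = 41344/18869 + 17823/95 = 340229867/1792555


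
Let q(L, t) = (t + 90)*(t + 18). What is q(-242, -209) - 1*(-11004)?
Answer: 33733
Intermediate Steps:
q(L, t) = (18 + t)*(90 + t) (q(L, t) = (90 + t)*(18 + t) = (18 + t)*(90 + t))
q(-242, -209) - 1*(-11004) = (1620 + (-209)² + 108*(-209)) - 1*(-11004) = (1620 + 43681 - 22572) + 11004 = 22729 + 11004 = 33733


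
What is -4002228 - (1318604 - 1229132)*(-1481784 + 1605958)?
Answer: -11114098356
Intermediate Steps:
-4002228 - (1318604 - 1229132)*(-1481784 + 1605958) = -4002228 - 89472*124174 = -4002228 - 1*11110096128 = -4002228 - 11110096128 = -11114098356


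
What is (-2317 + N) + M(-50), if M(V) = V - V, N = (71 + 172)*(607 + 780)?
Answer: 334724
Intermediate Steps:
N = 337041 (N = 243*1387 = 337041)
M(V) = 0
(-2317 + N) + M(-50) = (-2317 + 337041) + 0 = 334724 + 0 = 334724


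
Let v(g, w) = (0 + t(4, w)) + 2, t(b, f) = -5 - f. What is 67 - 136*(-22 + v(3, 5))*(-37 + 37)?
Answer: 67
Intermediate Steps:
v(g, w) = -3 - w (v(g, w) = (0 + (-5 - w)) + 2 = (-5 - w) + 2 = -3 - w)
67 - 136*(-22 + v(3, 5))*(-37 + 37) = 67 - 136*(-22 + (-3 - 1*5))*(-37 + 37) = 67 - 136*(-22 + (-3 - 5))*0 = 67 - 136*(-22 - 8)*0 = 67 - (-4080)*0 = 67 - 136*0 = 67 + 0 = 67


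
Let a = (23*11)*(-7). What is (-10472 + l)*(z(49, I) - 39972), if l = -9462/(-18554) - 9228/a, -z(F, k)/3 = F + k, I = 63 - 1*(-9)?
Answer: 6935862961700445/16429567 ≈ 4.2216e+8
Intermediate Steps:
a = -1771 (a = 253*(-7) = -1771)
I = 72 (I = 63 + 9 = 72)
z(F, k) = -3*F - 3*k (z(F, k) = -3*(F + k) = -3*F - 3*k)
l = 93986757/16429567 (l = -9462/(-18554) - 9228/(-1771) = -9462*(-1/18554) - 9228*(-1/1771) = 4731/9277 + 9228/1771 = 93986757/16429567 ≈ 5.7206)
(-10472 + l)*(z(49, I) - 39972) = (-10472 + 93986757/16429567)*((-3*49 - 3*72) - 39972) = -171956438867*((-147 - 216) - 39972)/16429567 = -171956438867*(-363 - 39972)/16429567 = -171956438867/16429567*(-40335) = 6935862961700445/16429567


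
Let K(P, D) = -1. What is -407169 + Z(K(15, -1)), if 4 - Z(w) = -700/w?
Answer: -407865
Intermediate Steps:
Z(w) = 4 + 700/w (Z(w) = 4 - (-700)/w = 4 + 700/w)
-407169 + Z(K(15, -1)) = -407169 + (4 + 700/(-1)) = -407169 + (4 + 700*(-1)) = -407169 + (4 - 700) = -407169 - 696 = -407865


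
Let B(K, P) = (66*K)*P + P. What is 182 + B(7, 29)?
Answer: 13609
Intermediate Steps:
B(K, P) = P + 66*K*P (B(K, P) = 66*K*P + P = P + 66*K*P)
182 + B(7, 29) = 182 + 29*(1 + 66*7) = 182 + 29*(1 + 462) = 182 + 29*463 = 182 + 13427 = 13609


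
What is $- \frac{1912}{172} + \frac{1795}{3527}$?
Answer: $- \frac{1608721}{151661} \approx -10.607$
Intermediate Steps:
$- \frac{1912}{172} + \frac{1795}{3527} = \left(-1912\right) \frac{1}{172} + 1795 \cdot \frac{1}{3527} = - \frac{478}{43} + \frac{1795}{3527} = - \frac{1608721}{151661}$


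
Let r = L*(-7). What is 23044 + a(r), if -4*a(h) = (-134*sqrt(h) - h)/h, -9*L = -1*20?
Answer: 92177/4 - 201*I*sqrt(35)/140 ≈ 23044.0 - 8.4938*I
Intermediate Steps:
L = 20/9 (L = -(-1)*20/9 = -1/9*(-20) = 20/9 ≈ 2.2222)
r = -140/9 (r = (20/9)*(-7) = -140/9 ≈ -15.556)
a(h) = -(-h - 134*sqrt(h))/(4*h) (a(h) = -(-134*sqrt(h) - h)/(4*h) = -(-h - 134*sqrt(h))/(4*h))
23044 + a(r) = 23044 + (1/4 + 67/(2*sqrt(-140/9))) = 23044 + (1/4 + 67*(-3*I*sqrt(35)/70)/2) = 23044 + (1/4 - 201*I*sqrt(35)/140) = 92177/4 - 201*I*sqrt(35)/140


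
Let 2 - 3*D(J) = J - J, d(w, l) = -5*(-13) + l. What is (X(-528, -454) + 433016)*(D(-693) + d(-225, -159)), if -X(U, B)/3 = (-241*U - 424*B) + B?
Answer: 146959120/3 ≈ 4.8986e+7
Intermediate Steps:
d(w, l) = 65 + l
X(U, B) = 723*U + 1269*B (X(U, B) = -3*((-241*U - 424*B) + B) = -3*((-424*B - 241*U) + B) = -3*(-423*B - 241*U) = 723*U + 1269*B)
D(J) = 2/3 (D(J) = 2/3 - (J - J)/3 = 2/3 - 1/3*0 = 2/3 + 0 = 2/3)
(X(-528, -454) + 433016)*(D(-693) + d(-225, -159)) = ((723*(-528) + 1269*(-454)) + 433016)*(2/3 + (65 - 159)) = ((-381744 - 576126) + 433016)*(2/3 - 94) = (-957870 + 433016)*(-280/3) = -524854*(-280/3) = 146959120/3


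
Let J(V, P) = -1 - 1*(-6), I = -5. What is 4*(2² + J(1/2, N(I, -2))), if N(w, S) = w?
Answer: 36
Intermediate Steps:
J(V, P) = 5 (J(V, P) = -1 + 6 = 5)
4*(2² + J(1/2, N(I, -2))) = 4*(2² + 5) = 4*(4 + 5) = 4*9 = 36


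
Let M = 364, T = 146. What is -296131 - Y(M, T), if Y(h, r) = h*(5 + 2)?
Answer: -298679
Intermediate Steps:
Y(h, r) = 7*h (Y(h, r) = h*7 = 7*h)
-296131 - Y(M, T) = -296131 - 7*364 = -296131 - 1*2548 = -296131 - 2548 = -298679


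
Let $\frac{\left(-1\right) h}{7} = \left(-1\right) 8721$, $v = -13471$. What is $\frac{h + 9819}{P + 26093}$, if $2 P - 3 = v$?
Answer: $\frac{7874}{2151} \approx 3.6606$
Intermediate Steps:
$h = 61047$ ($h = - 7 \left(\left(-1\right) 8721\right) = \left(-7\right) \left(-8721\right) = 61047$)
$P = -6734$ ($P = \frac{3}{2} + \frac{1}{2} \left(-13471\right) = \frac{3}{2} - \frac{13471}{2} = -6734$)
$\frac{h + 9819}{P + 26093} = \frac{61047 + 9819}{-6734 + 26093} = \frac{70866}{19359} = 70866 \cdot \frac{1}{19359} = \frac{7874}{2151}$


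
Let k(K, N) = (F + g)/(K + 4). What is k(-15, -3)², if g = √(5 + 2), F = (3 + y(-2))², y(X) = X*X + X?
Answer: 632/121 + 50*√7/121 ≈ 6.3164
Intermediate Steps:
y(X) = X + X² (y(X) = X² + X = X + X²)
F = 25 (F = (3 - 2*(1 - 2))² = (3 - 2*(-1))² = (3 + 2)² = 5² = 25)
g = √7 ≈ 2.6458
k(K, N) = (25 + √7)/(4 + K) (k(K, N) = (25 + √7)/(K + 4) = (25 + √7)/(4 + K))
k(-15, -3)² = ((25 + √7)/(4 - 15))² = ((25 + √7)/(-11))² = (-(25 + √7)/11)² = (-25/11 - √7/11)²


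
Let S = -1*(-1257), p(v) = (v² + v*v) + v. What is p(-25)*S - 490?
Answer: 1539335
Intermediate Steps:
p(v) = v + 2*v² (p(v) = (v² + v²) + v = 2*v² + v = v + 2*v²)
S = 1257
p(-25)*S - 490 = -25*(1 + 2*(-25))*1257 - 490 = -25*(1 - 50)*1257 - 490 = -25*(-49)*1257 - 490 = 1225*1257 - 490 = 1539825 - 490 = 1539335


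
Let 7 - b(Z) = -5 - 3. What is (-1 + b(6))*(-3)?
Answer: -42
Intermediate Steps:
b(Z) = 15 (b(Z) = 7 - (-5 - 3) = 7 - 1*(-8) = 7 + 8 = 15)
(-1 + b(6))*(-3) = (-1 + 15)*(-3) = 14*(-3) = -42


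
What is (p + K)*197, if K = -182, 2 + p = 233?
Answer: 9653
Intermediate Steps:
p = 231 (p = -2 + 233 = 231)
(p + K)*197 = (231 - 182)*197 = 49*197 = 9653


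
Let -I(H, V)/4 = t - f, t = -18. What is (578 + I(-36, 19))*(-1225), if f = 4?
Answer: -815850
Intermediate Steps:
I(H, V) = 88 (I(H, V) = -4*(-18 - 1*4) = -4*(-18 - 4) = -4*(-22) = 88)
(578 + I(-36, 19))*(-1225) = (578 + 88)*(-1225) = 666*(-1225) = -815850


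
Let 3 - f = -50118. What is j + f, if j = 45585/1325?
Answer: 13291182/265 ≈ 50155.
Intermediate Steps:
f = 50121 (f = 3 - 1*(-50118) = 3 + 50118 = 50121)
j = 9117/265 (j = 45585*(1/1325) = 9117/265 ≈ 34.404)
j + f = 9117/265 + 50121 = 13291182/265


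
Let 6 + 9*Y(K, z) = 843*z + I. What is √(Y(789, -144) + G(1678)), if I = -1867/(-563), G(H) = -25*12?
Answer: I*√39334167841/1689 ≈ 117.42*I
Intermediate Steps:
G(H) = -300
I = 1867/563 (I = -1867*(-1/563) = 1867/563 ≈ 3.3162)
Y(K, z) = -1511/5067 + 281*z/3 (Y(K, z) = -⅔ + (843*z + 1867/563)/9 = -⅔ + (1867/563 + 843*z)/9 = -⅔ + (1867/5067 + 281*z/3) = -1511/5067 + 281*z/3)
√(Y(789, -144) + G(1678)) = √((-1511/5067 + (281/3)*(-144)) - 300) = √((-1511/5067 - 13488) - 300) = √(-68345207/5067 - 300) = √(-69865307/5067) = I*√39334167841/1689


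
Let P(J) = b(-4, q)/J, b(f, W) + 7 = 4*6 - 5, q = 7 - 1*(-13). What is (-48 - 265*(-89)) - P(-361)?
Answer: 8496869/361 ≈ 23537.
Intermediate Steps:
q = 20 (q = 7 + 13 = 20)
b(f, W) = 12 (b(f, W) = -7 + (4*6 - 5) = -7 + (24 - 5) = -7 + 19 = 12)
P(J) = 12/J
(-48 - 265*(-89)) - P(-361) = (-48 - 265*(-89)) - 12/(-361) = (-48 + 23585) - 12*(-1)/361 = 23537 - 1*(-12/361) = 23537 + 12/361 = 8496869/361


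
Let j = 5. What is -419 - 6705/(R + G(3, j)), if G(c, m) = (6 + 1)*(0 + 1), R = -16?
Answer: 326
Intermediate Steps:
G(c, m) = 7 (G(c, m) = 7*1 = 7)
-419 - 6705/(R + G(3, j)) = -419 - 6705/(-16 + 7) = -419 - 6705/(-9) = -419 - 6705*(-1)/9 = -419 - 447*(-5/3) = -419 + 745 = 326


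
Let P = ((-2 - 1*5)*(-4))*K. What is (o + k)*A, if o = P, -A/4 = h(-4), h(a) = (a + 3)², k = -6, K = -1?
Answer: 136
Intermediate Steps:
h(a) = (3 + a)²
A = -4 (A = -4*(3 - 4)² = -4*(-1)² = -4*1 = -4)
P = -28 (P = ((-2 - 1*5)*(-4))*(-1) = ((-2 - 5)*(-4))*(-1) = -7*(-4)*(-1) = 28*(-1) = -28)
o = -28
(o + k)*A = (-28 - 6)*(-4) = -34*(-4) = 136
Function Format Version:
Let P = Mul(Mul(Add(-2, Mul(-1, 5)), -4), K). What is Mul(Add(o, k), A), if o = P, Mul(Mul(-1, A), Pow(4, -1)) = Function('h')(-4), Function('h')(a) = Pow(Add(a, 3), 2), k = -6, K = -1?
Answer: 136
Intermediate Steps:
Function('h')(a) = Pow(Add(3, a), 2)
A = -4 (A = Mul(-4, Pow(Add(3, -4), 2)) = Mul(-4, Pow(-1, 2)) = Mul(-4, 1) = -4)
P = -28 (P = Mul(Mul(Add(-2, Mul(-1, 5)), -4), -1) = Mul(Mul(Add(-2, -5), -4), -1) = Mul(Mul(-7, -4), -1) = Mul(28, -1) = -28)
o = -28
Mul(Add(o, k), A) = Mul(Add(-28, -6), -4) = Mul(-34, -4) = 136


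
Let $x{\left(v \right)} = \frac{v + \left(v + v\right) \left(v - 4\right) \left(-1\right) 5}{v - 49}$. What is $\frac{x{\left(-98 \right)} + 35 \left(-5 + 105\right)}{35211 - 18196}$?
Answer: $\frac{12542}{51045} \approx 0.2457$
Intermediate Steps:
$x{\left(v \right)} = \frac{v - 10 v \left(-4 + v\right)}{-49 + v}$ ($x{\left(v \right)} = \frac{v + 2 v \left(-4 + v\right) \left(-1\right) 5}{-49 + v} = \frac{v + - 2 v \left(-4 + v\right) 5}{-49 + v} = \frac{v - 10 v \left(-4 + v\right)}{-49 + v}$)
$\frac{x{\left(-98 \right)} + 35 \left(-5 + 105\right)}{35211 - 18196} = \frac{- \frac{98 \left(41 - -980\right)}{-49 - 98} + 35 \left(-5 + 105\right)}{35211 - 18196} = \frac{- \frac{98 \left(41 + 980\right)}{-147} + 35 \cdot 100}{17015} = \left(\left(-98\right) \left(- \frac{1}{147}\right) 1021 + 3500\right) \frac{1}{17015} = \left(\frac{2042}{3} + 3500\right) \frac{1}{17015} = \frac{12542}{3} \cdot \frac{1}{17015} = \frac{12542}{51045}$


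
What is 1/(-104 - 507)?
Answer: -1/611 ≈ -0.0016367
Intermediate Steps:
1/(-104 - 507) = 1/(-611) = -1/611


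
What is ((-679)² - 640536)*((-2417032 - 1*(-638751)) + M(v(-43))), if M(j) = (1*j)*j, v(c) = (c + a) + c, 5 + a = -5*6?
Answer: 316564561800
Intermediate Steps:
a = -35 (a = -5 - 5*6 = -5 - 30 = -35)
v(c) = -35 + 2*c (v(c) = (c - 35) + c = (-35 + c) + c = -35 + 2*c)
M(j) = j² (M(j) = j*j = j²)
((-679)² - 640536)*((-2417032 - 1*(-638751)) + M(v(-43))) = ((-679)² - 640536)*((-2417032 - 1*(-638751)) + (-35 + 2*(-43))²) = (461041 - 640536)*((-2417032 + 638751) + (-35 - 86)²) = -179495*(-1778281 + (-121)²) = -179495*(-1778281 + 14641) = -179495*(-1763640) = 316564561800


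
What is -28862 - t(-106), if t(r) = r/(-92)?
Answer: -1327705/46 ≈ -28863.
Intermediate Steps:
t(r) = -r/92 (t(r) = r*(-1/92) = -r/92)
-28862 - t(-106) = -28862 - (-1)*(-106)/92 = -28862 - 1*53/46 = -28862 - 53/46 = -1327705/46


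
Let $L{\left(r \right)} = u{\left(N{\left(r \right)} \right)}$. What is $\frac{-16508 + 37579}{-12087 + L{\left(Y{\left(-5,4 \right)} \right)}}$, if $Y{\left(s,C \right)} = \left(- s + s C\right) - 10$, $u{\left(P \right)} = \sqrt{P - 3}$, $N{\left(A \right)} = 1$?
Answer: $- \frac{254685177}{146095571} - \frac{21071 i \sqrt{2}}{146095571} \approx -1.7433 - 0.00020397 i$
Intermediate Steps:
$u{\left(P \right)} = \sqrt{-3 + P}$
$Y{\left(s,C \right)} = -10 - s + C s$ ($Y{\left(s,C \right)} = \left(- s + C s\right) - 10 = -10 - s + C s$)
$L{\left(r \right)} = i \sqrt{2}$ ($L{\left(r \right)} = \sqrt{-3 + 1} = \sqrt{-2} = i \sqrt{2}$)
$\frac{-16508 + 37579}{-12087 + L{\left(Y{\left(-5,4 \right)} \right)}} = \frac{-16508 + 37579}{-12087 + i \sqrt{2}} = \frac{21071}{-12087 + i \sqrt{2}}$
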